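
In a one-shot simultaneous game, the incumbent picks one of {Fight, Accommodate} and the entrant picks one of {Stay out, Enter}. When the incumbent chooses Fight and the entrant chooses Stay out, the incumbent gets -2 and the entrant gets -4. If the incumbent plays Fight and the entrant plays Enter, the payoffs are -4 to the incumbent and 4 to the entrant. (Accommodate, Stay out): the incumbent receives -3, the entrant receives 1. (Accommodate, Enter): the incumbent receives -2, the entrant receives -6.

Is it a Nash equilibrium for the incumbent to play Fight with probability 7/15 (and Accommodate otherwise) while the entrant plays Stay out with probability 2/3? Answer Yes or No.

Yes

Check the entrant's indifference given the incumbent's mix p = 7/15:
  payoff from Stay out = -4/3; payoff from Enter = -4/3 — equal.
Check the incumbent's indifference given the entrant's mix q = 2/3:
  payoff from Fight = -8/3; payoff from Accommodate = -8/3 — equal.
Both players are indifferent, so neither can profitably deviate.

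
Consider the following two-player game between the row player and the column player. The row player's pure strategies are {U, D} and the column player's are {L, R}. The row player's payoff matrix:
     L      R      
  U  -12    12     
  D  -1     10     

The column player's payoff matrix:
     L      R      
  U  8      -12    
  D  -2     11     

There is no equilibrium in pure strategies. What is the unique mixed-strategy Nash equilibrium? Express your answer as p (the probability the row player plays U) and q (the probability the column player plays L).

The column player's indifference between L and R determines the row player's mixing probability p:
  the column player's expected payoff from L: p·8 + (1−p)·(-2) = 10p - 2
  the column player's expected payoff from R: p·(-12) + (1−p)·11 = -23p + 11
  10p - 2 = -23p + 11  ⇒  33p = 13  ⇒  p = 13/33.
The column player's mix must leave the row player indifferent between U and D.
  the row player's payoff from U: q·(-12) + (1−q)·12 = -24q + 12
  the row player's payoff from D: q·(-1) + (1−q)·10 = -11q + 10
  -24q + 12 = -11q + 10  ⇒  -13q = -2  ⇒  q = 2/13.

p = 13/33, q = 2/13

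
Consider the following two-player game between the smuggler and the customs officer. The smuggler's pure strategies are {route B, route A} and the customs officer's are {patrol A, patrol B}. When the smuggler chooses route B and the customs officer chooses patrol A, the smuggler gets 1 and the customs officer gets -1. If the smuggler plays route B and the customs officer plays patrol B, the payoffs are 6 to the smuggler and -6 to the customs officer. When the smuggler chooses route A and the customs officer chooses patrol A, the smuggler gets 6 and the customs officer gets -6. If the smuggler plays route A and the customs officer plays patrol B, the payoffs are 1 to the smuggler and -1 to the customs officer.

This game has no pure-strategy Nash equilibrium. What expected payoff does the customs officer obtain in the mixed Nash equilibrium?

The customs officer's indifference between patrol A and patrol B determines the smuggler's mixing probability p:
  the customs officer's payoff from patrol A: p·(-1) + (1−p)·(-6) = 5p - 6
  the customs officer's payoff from patrol B: p·(-6) + (1−p)·(-1) = -5p - 1
  5p - 6 = -5p - 1  ⇒  10p = 5  ⇒  p = 1/2.
At equilibrium the customs officer is indifferent across columns, so the customs officer's payoff equals the payoff from patrol A: (1/2)·(-1) + (1/2)·(-6) = -7/2.

-7/2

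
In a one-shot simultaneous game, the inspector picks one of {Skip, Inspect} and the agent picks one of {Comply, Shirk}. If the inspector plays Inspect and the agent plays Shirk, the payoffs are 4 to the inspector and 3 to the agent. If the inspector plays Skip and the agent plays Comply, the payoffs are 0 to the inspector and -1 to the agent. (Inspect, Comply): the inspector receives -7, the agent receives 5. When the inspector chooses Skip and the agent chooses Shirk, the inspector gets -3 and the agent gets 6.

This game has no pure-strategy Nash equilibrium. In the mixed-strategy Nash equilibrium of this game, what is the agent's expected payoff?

Set the agent's expected payoff from Comply equal to that from Shirk:
  the agent's payoff from Comply: p·(-1) + (1−p)·5 = -6p + 5
  the agent's payoff from Shirk: p·6 + (1−p)·3 = 3p + 3
  -6p + 5 = 3p + 3  ⇒  -9p = -2  ⇒  p = 2/9.
At equilibrium the agent is indifferent across columns, so the agent's payoff equals the payoff from Comply: (2/9)·(-1) + (7/9)·5 = 11/3.

11/3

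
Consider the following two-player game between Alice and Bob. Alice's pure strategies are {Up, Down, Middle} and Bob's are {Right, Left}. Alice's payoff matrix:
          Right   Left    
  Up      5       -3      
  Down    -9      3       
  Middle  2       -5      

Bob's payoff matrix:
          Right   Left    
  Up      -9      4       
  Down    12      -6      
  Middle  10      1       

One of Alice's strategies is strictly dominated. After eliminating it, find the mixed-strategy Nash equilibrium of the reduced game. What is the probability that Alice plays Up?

Alice's strategy Middle is strictly dominated by Up: 5 > 2 and -3 > -5. Eliminate Middle.
Set Bob's expected payoff from Right equal to that from Left:
  Bob's payoff to Right: p·(-9) + (1−p)·12 = -21p + 12
  Bob's payoff to Left: p·4 + (1−p)·(-6) = 10p - 6
  -21p + 12 = 10p - 6  ⇒  -31p = -18  ⇒  p = 18/31.

p = 18/31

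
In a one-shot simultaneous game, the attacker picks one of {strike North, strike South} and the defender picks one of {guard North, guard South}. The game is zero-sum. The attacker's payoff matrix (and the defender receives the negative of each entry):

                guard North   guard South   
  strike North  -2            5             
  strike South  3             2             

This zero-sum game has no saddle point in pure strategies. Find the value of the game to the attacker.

The defender's mix must leave the attacker indifferent between strike North and strike South.
  the attacker's payoff from strike North: q·(-2) + (1−q)·5 = -7q + 5
  the attacker's payoff from strike South: q·3 + (1−q)·2 = q + 2
  -7q + 5 = q + 2  ⇒  -8q = -3  ⇒  q = 3/8.
The value is the attacker's expected payoff against this mix (using strike North): (3/8)·(-2) + (5/8)·5 = 19/8.

v = 19/8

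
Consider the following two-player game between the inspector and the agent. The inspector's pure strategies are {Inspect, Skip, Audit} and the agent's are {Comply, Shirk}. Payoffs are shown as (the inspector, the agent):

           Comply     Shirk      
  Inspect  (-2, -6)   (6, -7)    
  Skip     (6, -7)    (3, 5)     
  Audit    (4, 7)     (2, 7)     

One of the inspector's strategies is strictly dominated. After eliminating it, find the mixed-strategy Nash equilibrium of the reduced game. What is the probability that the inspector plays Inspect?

p = 12/13

The inspector's strategy Audit is strictly dominated by Skip: 6 > 4 and 3 > 2. Eliminate Audit.
In a mixed equilibrium the agent is indifferent between Comply and Shirk; this condition fixes p.
  the agent's expected payoff from Comply: p·(-6) + (1−p)·(-7) = p - 7
  the agent's expected payoff from Shirk: p·(-7) + (1−p)·5 = -12p + 5
  p - 7 = -12p + 5  ⇒  13p = 12  ⇒  p = 12/13.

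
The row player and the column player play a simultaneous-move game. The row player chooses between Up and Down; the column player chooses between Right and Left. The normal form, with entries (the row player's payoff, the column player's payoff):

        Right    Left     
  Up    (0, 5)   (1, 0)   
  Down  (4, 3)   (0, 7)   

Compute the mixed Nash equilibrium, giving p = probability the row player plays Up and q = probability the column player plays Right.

In a mixed equilibrium the column player is indifferent between Right and Left; this condition fixes p.
  the column player's payoff from Right: p·5 + (1−p)·3 = 2p + 3
  the column player's payoff from Left: p·0 + (1−p)·7 = -7p + 7
  2p + 3 = -7p + 7  ⇒  9p = 4  ⇒  p = 4/9.
Set the row player's expected payoff from Up equal to that from Down:
  the row player's expected payoff from Up: q·0 + (1−q)·1 = -q + 1
  the row player's expected payoff from Down: q·4 + (1−q)·0 = 4q
  -q + 1 = 4q  ⇒  -5q = -1  ⇒  q = 1/5.

p = 4/9, q = 1/5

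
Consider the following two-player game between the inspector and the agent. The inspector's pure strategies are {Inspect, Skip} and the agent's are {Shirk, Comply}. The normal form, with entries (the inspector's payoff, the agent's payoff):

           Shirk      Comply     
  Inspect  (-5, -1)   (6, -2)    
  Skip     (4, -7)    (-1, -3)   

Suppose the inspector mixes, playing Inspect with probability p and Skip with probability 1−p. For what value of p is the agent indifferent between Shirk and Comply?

p = 4/5

For the agent to be willing to mix, the agent must be indifferent between Shirk and Comply, which pins down the inspector's mix.
  the agent's expected payoff from Shirk: p·(-1) + (1−p)·(-7) = 6p - 7
  the agent's expected payoff from Comply: p·(-2) + (1−p)·(-3) = p - 3
  6p - 7 = p - 3  ⇒  5p = 4  ⇒  p = 4/5.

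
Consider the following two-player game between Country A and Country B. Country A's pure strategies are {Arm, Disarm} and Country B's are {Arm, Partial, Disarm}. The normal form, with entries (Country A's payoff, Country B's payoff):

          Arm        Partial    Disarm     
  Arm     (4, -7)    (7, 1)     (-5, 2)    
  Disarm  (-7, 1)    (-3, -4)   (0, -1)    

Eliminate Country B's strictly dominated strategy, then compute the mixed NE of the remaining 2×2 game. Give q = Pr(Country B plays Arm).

q = 5/16

Country B's strategy Partial is strictly dominated by Disarm: 2 > 1 and -1 > -4. Eliminate Partial.
Country B's mix must leave Country A indifferent between Arm and Disarm.
  Country A's payoff from Arm: q·4 + (1−q)·(-5) = 9q - 5
  Country A's payoff from Disarm: q·(-7) + (1−q)·0 = -7q
  9q - 5 = -7q  ⇒  16q = 5  ⇒  q = 5/16.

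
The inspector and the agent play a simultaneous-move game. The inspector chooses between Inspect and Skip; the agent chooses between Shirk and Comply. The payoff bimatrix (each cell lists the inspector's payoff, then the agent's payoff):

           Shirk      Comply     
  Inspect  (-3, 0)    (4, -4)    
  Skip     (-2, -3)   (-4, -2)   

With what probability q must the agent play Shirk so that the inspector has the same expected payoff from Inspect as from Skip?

q = 8/9

Set the inspector's expected payoff from Inspect equal to that from Skip:
  the inspector's expected payoff from Inspect: q·(-3) + (1−q)·4 = -7q + 4
  the inspector's expected payoff from Skip: q·(-2) + (1−q)·(-4) = 2q - 4
  -7q + 4 = 2q - 4  ⇒  -9q = -8  ⇒  q = 8/9.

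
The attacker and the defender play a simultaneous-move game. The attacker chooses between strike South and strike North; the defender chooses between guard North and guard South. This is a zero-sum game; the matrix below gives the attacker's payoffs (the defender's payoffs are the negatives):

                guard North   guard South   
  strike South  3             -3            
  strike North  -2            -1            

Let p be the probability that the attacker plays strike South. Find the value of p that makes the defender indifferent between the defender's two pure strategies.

p = 1/7

Set the defender's expected payoff from guard North equal to that from guard South:
  the defender's payoff from guard North: p·(-3) + (1−p)·2 = -5p + 2
  the defender's payoff from guard South: p·3 + (1−p)·1 = 2p + 1
  -5p + 2 = 2p + 1  ⇒  -7p = -1  ⇒  p = 1/7.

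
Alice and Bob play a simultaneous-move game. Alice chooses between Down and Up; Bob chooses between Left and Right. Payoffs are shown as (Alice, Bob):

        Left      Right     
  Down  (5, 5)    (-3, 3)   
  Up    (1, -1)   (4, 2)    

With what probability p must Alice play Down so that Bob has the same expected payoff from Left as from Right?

p = 3/5

Alice's mix must leave Bob indifferent between Left and Right.
  Bob's payoff from Left: p·5 + (1−p)·(-1) = 6p - 1
  Bob's payoff from Right: p·3 + (1−p)·2 = p + 2
  6p - 1 = p + 2  ⇒  5p = 3  ⇒  p = 3/5.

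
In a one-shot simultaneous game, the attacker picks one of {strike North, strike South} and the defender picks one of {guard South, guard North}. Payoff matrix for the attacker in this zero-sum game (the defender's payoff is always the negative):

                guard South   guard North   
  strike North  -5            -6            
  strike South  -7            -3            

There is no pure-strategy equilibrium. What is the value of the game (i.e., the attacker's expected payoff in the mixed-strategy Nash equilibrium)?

v = -27/5

For the attacker to be willing to mix, the attacker must be indifferent between strike North and strike South, which pins down the defender's mix.
  the attacker's payoff to strike North: q·(-5) + (1−q)·(-6) = q - 6
  the attacker's payoff to strike South: q·(-7) + (1−q)·(-3) = -4q - 3
  q - 6 = -4q - 3  ⇒  5q = 3  ⇒  q = 3/5.
The value is the attacker's expected payoff against this mix (using strike North): (3/5)·(-5) + (2/5)·(-6) = -27/5.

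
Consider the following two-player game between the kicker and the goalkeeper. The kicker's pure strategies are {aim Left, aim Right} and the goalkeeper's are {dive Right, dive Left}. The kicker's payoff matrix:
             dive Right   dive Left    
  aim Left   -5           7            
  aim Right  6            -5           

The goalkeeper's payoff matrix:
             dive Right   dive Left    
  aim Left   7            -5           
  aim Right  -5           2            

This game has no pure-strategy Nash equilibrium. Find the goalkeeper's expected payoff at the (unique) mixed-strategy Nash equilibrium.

-11/19

Set the goalkeeper's expected payoff from dive Right equal to that from dive Left:
  the goalkeeper's payoff to dive Right: p·7 + (1−p)·(-5) = 12p - 5
  the goalkeeper's payoff to dive Left: p·(-5) + (1−p)·2 = -7p + 2
  12p - 5 = -7p + 2  ⇒  19p = 7  ⇒  p = 7/19.
At equilibrium the goalkeeper is indifferent across columns, so the goalkeeper's payoff equals the payoff from dive Right: (7/19)·7 + (12/19)·(-5) = -11/19.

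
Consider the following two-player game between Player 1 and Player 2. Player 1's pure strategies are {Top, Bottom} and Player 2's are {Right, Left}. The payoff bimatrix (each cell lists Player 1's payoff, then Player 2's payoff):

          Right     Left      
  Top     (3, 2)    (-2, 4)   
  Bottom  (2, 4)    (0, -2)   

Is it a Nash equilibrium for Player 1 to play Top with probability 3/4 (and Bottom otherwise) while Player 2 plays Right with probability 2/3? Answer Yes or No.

Check Player 2's indifference given Player 1's mix p = 3/4:
  payoff from Right = 5/2; payoff from Left = 5/2 — equal.
Check Player 1's indifference given Player 2's mix q = 2/3:
  payoff from Top = 4/3; payoff from Bottom = 4/3 — equal.
Both players are indifferent, so neither can profitably deviate.

Yes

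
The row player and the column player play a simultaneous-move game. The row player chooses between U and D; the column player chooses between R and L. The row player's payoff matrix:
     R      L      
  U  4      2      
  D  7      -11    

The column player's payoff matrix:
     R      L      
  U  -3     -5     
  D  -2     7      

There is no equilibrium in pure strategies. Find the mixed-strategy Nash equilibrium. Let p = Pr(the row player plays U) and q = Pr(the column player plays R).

p = 9/11, q = 13/16

In a mixed equilibrium the column player is indifferent between R and L; this condition fixes p.
  the column player's payoff to R: p·(-3) + (1−p)·(-2) = -p - 2
  the column player's payoff to L: p·(-5) + (1−p)·7 = -12p + 7
  -p - 2 = -12p + 7  ⇒  11p = 9  ⇒  p = 9/11.
In a mixed equilibrium the row player is indifferent between U and D; this condition fixes q.
  the row player's payoff to U: q·4 + (1−q)·2 = 2q + 2
  the row player's payoff to D: q·7 + (1−q)·(-11) = 18q - 11
  2q + 2 = 18q - 11  ⇒  -16q = -13  ⇒  q = 13/16.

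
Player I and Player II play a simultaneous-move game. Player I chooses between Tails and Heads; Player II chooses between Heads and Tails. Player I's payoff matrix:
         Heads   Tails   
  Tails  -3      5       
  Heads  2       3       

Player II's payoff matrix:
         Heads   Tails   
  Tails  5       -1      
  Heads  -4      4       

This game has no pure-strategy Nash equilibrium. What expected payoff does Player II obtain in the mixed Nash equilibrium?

8/7

Player I's mix must leave Player II indifferent between Heads and Tails.
  Player II's expected payoff from Heads: p·5 + (1−p)·(-4) = 9p - 4
  Player II's expected payoff from Tails: p·(-1) + (1−p)·4 = -5p + 4
  9p - 4 = -5p + 4  ⇒  14p = 8  ⇒  p = 4/7.
At equilibrium Player II is indifferent across columns, so Player II's payoff equals the payoff from Heads: (4/7)·5 + (3/7)·(-4) = 8/7.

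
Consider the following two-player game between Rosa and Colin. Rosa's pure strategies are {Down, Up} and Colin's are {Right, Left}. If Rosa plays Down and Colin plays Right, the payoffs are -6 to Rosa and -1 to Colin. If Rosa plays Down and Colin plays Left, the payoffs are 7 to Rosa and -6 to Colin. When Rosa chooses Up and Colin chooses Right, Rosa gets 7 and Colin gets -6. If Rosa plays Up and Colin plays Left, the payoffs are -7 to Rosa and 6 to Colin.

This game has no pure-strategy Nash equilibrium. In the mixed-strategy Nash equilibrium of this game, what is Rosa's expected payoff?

7/27

For Rosa to be willing to mix, Rosa must be indifferent between Down and Up, which pins down Colin's mix.
  Rosa's expected payoff from Down: q·(-6) + (1−q)·7 = -13q + 7
  Rosa's expected payoff from Up: q·7 + (1−q)·(-7) = 14q - 7
  -13q + 7 = 14q - 7  ⇒  -27q = -14  ⇒  q = 14/27.
At equilibrium Rosa is indifferent across rows, so Rosa's payoff equals the payoff from Down: (14/27)·(-6) + (13/27)·7 = 7/27.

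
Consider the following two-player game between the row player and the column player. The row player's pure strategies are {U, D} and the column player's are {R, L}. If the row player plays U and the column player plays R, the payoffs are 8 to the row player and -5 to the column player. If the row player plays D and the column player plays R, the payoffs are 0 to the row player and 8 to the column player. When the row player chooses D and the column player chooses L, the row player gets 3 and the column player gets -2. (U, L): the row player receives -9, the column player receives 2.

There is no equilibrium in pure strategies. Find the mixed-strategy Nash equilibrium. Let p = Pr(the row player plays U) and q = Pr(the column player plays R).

p = 10/17, q = 3/5

In a mixed equilibrium the column player is indifferent between R and L; this condition fixes p.
  the column player's expected payoff from R: p·(-5) + (1−p)·8 = -13p + 8
  the column player's expected payoff from L: p·2 + (1−p)·(-2) = 4p - 2
  -13p + 8 = 4p - 2  ⇒  -17p = -10  ⇒  p = 10/17.
The column player's mix must leave the row player indifferent between U and D.
  the row player's payoff from U: q·8 + (1−q)·(-9) = 17q - 9
  the row player's payoff from D: q·0 + (1−q)·3 = -3q + 3
  17q - 9 = -3q + 3  ⇒  20q = 12  ⇒  q = 3/5.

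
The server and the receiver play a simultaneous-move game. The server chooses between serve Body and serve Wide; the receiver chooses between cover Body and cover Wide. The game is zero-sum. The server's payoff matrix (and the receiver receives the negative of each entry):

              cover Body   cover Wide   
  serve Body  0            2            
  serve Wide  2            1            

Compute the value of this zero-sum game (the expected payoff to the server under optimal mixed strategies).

The receiver's mix must leave the server indifferent between serve Body and serve Wide.
  the server's payoff to serve Body: q·0 + (1−q)·2 = -2q + 2
  the server's payoff to serve Wide: q·2 + (1−q)·1 = q + 1
  -2q + 2 = q + 1  ⇒  -3q = -1  ⇒  q = 1/3.
The value is the server's expected payoff against this mix (using serve Body): (1/3)·0 + (2/3)·2 = 4/3.

v = 4/3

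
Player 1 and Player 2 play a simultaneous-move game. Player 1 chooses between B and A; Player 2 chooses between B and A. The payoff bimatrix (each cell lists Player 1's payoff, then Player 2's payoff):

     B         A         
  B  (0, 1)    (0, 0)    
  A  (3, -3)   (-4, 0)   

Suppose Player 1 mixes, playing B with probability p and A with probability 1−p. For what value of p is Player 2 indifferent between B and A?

Player 2's indifference between B and A determines Player 1's mixing probability p:
  Player 2's payoff from B: p·1 + (1−p)·(-3) = 4p - 3
  Player 2's payoff from A: p·0 + (1−p)·0 = 0
  4p - 3 = 0  ⇒  4p = 3  ⇒  p = 3/4.

p = 3/4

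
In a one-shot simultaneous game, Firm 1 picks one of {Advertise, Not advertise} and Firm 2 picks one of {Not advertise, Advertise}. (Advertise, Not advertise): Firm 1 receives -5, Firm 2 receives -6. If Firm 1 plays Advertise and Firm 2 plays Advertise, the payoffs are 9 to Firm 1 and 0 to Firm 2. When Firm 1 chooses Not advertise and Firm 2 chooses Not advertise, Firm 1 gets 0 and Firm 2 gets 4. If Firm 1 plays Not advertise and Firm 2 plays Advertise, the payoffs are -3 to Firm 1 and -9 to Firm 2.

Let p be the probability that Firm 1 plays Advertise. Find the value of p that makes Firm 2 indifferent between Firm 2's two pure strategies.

p = 13/19

Firm 2's indifference between Not advertise and Advertise determines Firm 1's mixing probability p:
  Firm 2's payoff from Not advertise: p·(-6) + (1−p)·4 = -10p + 4
  Firm 2's payoff from Advertise: p·0 + (1−p)·(-9) = 9p - 9
  -10p + 4 = 9p - 9  ⇒  -19p = -13  ⇒  p = 13/19.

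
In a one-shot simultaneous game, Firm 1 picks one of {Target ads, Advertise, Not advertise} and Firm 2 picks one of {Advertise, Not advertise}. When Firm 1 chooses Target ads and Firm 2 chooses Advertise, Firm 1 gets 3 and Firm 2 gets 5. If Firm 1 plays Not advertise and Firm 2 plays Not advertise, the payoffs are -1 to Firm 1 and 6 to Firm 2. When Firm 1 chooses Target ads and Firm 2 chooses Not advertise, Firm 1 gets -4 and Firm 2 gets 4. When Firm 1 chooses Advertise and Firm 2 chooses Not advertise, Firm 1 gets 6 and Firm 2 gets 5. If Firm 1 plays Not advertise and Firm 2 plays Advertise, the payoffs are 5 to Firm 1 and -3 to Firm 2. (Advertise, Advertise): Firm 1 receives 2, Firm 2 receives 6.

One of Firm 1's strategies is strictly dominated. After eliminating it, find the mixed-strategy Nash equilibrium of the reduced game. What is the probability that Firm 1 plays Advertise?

p = 9/10

Firm 1's strategy Target ads is strictly dominated by Not advertise: 5 > 3 and -1 > -4. Eliminate Target ads.
In a mixed equilibrium Firm 2 is indifferent between Advertise and Not advertise; this condition fixes p.
  Firm 2's expected payoff from Advertise: p·6 + (1−p)·(-3) = 9p - 3
  Firm 2's expected payoff from Not advertise: p·5 + (1−p)·6 = -p + 6
  9p - 3 = -p + 6  ⇒  10p = 9  ⇒  p = 9/10.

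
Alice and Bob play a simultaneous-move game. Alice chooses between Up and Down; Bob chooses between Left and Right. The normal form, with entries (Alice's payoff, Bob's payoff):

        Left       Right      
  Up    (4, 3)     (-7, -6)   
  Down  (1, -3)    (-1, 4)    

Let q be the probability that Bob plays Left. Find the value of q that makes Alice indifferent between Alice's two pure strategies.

q = 2/3

For Alice to be willing to mix, Alice must be indifferent between Up and Down, which pins down Bob's mix.
  Alice's payoff from Up: q·4 + (1−q)·(-7) = 11q - 7
  Alice's payoff from Down: q·1 + (1−q)·(-1) = 2q - 1
  11q - 7 = 2q - 1  ⇒  9q = 6  ⇒  q = 2/3.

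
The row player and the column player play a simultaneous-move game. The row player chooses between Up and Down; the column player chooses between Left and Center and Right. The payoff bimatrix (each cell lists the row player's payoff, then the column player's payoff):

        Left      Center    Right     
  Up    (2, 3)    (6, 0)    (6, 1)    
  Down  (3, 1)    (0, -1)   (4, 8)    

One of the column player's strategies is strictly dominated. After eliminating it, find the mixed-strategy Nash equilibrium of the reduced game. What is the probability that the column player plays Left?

q = 2/3

The column player's strategy Center is strictly dominated by Left: 3 > 0 and 1 > -1. Eliminate Center.
The column player's mix must leave the row player indifferent between Up and Down.
  the row player's expected payoff from Up: q·2 + (1−q)·6 = -4q + 6
  the row player's expected payoff from Down: q·3 + (1−q)·4 = -q + 4
  -4q + 6 = -q + 4  ⇒  -3q = -2  ⇒  q = 2/3.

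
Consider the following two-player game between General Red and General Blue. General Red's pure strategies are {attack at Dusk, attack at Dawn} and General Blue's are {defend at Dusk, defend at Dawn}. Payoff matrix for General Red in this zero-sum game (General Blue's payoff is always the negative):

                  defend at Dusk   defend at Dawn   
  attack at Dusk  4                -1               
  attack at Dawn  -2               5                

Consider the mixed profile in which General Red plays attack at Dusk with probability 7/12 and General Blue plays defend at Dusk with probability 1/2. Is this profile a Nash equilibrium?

Yes

Check General Blue's indifference given General Red's mix p = 7/12:
  payoff from defend at Dusk = -3/2; payoff from defend at Dawn = -3/2 — equal.
Check General Red's indifference given General Blue's mix q = 1/2:
  payoff from attack at Dusk = 3/2; payoff from attack at Dawn = 3/2 — equal.
Both players are indifferent, so neither can profitably deviate.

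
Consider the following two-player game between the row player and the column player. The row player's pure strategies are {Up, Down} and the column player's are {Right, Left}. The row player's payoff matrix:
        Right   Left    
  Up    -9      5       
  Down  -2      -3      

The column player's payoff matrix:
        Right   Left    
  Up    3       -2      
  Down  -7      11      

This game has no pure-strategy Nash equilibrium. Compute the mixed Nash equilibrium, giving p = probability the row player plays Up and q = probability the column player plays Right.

p = 18/23, q = 8/15

For the column player to be willing to mix, the column player must be indifferent between Right and Left, which pins down the row player's mix.
  the column player's payoff from Right: p·3 + (1−p)·(-7) = 10p - 7
  the column player's payoff from Left: p·(-2) + (1−p)·11 = -13p + 11
  10p - 7 = -13p + 11  ⇒  23p = 18  ⇒  p = 18/23.
For the row player to be willing to mix, the row player must be indifferent between Up and Down, which pins down the column player's mix.
  the row player's payoff to Up: q·(-9) + (1−q)·5 = -14q + 5
  the row player's payoff to Down: q·(-2) + (1−q)·(-3) = q - 3
  -14q + 5 = q - 3  ⇒  -15q = -8  ⇒  q = 8/15.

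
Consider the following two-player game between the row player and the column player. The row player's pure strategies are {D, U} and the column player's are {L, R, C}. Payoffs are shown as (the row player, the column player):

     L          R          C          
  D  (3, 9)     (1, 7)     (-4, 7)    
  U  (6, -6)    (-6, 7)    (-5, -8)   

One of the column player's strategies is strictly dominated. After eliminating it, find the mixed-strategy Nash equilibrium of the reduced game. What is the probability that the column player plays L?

The column player's strategy C is strictly dominated by L: 9 > 7 and -6 > -8. Eliminate C.
The row player's indifference between D and U determines the column player's mixing probability q:
  the row player's payoff from D: q·3 + (1−q)·1 = 2q + 1
  the row player's payoff from U: q·6 + (1−q)·(-6) = 12q - 6
  2q + 1 = 12q - 6  ⇒  -10q = -7  ⇒  q = 7/10.

q = 7/10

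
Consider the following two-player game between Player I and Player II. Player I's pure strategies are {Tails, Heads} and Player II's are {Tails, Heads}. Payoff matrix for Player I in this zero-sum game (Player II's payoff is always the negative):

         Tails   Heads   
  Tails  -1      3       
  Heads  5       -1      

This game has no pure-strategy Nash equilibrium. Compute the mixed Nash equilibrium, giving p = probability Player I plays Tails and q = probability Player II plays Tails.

In a mixed equilibrium Player II is indifferent between Tails and Heads; this condition fixes p.
  Player II's payoff from Tails: p·1 + (1−p)·(-5) = 6p - 5
  Player II's payoff from Heads: p·(-3) + (1−p)·1 = -4p + 1
  6p - 5 = -4p + 1  ⇒  10p = 6  ⇒  p = 3/5.
Set Player I's expected payoff from Tails equal to that from Heads:
  Player I's payoff to Tails: q·(-1) + (1−q)·3 = -4q + 3
  Player I's payoff to Heads: q·5 + (1−q)·(-1) = 6q - 1
  -4q + 3 = 6q - 1  ⇒  -10q = -4  ⇒  q = 2/5.

p = 3/5, q = 2/5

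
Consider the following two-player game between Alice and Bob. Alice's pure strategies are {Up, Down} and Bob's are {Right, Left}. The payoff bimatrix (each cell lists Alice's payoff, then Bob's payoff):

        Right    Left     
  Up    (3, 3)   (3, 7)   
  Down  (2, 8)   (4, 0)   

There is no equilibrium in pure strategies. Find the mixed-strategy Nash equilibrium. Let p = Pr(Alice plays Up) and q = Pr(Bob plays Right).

Set Bob's expected payoff from Right equal to that from Left:
  Bob's payoff from Right: p·3 + (1−p)·8 = -5p + 8
  Bob's payoff from Left: p·7 + (1−p)·0 = 7p
  -5p + 8 = 7p  ⇒  -12p = -8  ⇒  p = 2/3.
Alice's indifference between Up and Down determines Bob's mixing probability q:
  Alice's expected payoff from Up: q·3 + (1−q)·3 = 3
  Alice's expected payoff from Down: q·2 + (1−q)·4 = -2q + 4
  3 = -2q + 4  ⇒  2q = 1  ⇒  q = 1/2.

p = 2/3, q = 1/2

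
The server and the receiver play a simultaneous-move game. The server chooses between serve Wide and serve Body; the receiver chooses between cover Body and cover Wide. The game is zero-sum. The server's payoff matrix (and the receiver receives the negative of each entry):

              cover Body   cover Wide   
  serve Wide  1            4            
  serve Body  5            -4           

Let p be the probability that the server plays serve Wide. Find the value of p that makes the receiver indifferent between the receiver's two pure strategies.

The receiver's indifference between cover Body and cover Wide determines the server's mixing probability p:
  the receiver's payoff to cover Body: p·(-1) + (1−p)·(-5) = 4p - 5
  the receiver's payoff to cover Wide: p·(-4) + (1−p)·4 = -8p + 4
  4p - 5 = -8p + 4  ⇒  12p = 9  ⇒  p = 3/4.

p = 3/4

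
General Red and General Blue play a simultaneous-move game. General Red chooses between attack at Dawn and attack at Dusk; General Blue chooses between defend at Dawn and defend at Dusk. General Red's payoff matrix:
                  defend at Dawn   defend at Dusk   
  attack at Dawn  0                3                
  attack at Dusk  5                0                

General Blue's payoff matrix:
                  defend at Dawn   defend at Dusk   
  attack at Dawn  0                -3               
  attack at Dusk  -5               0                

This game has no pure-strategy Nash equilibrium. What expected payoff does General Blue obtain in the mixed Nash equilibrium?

In a mixed equilibrium General Blue is indifferent between defend at Dawn and defend at Dusk; this condition fixes p.
  General Blue's payoff from defend at Dawn: p·0 + (1−p)·(-5) = 5p - 5
  General Blue's payoff from defend at Dusk: p·(-3) + (1−p)·0 = -3p
  5p - 5 = -3p  ⇒  8p = 5  ⇒  p = 5/8.
At equilibrium General Blue is indifferent across columns, so General Blue's payoff equals the payoff from defend at Dawn: (5/8)·0 + (3/8)·(-5) = -15/8.

-15/8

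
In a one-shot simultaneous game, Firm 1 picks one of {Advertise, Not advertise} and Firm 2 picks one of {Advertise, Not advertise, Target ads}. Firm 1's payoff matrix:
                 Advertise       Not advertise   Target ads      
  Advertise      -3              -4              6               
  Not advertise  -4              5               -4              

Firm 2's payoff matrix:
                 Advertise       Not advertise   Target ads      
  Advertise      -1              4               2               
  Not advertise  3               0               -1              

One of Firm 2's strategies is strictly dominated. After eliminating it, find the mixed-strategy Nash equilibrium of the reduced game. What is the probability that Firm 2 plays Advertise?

q = 9/10

Firm 2's strategy Target ads is strictly dominated by Not advertise: 4 > 2 and 0 > -1. Eliminate Target ads.
Firm 1's indifference between Advertise and Not advertise determines Firm 2's mixing probability q:
  Firm 1's payoff from Advertise: q·(-3) + (1−q)·(-4) = q - 4
  Firm 1's payoff from Not advertise: q·(-4) + (1−q)·5 = -9q + 5
  q - 4 = -9q + 5  ⇒  10q = 9  ⇒  q = 9/10.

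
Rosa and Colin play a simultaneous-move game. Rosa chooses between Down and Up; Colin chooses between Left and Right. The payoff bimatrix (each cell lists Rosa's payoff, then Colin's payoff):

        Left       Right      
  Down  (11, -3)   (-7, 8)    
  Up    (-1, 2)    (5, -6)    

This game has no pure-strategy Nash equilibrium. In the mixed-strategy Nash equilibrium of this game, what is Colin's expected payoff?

Rosa's mix must leave Colin indifferent between Left and Right.
  Colin's expected payoff from Left: p·(-3) + (1−p)·2 = -5p + 2
  Colin's expected payoff from Right: p·8 + (1−p)·(-6) = 14p - 6
  -5p + 2 = 14p - 6  ⇒  -19p = -8  ⇒  p = 8/19.
At equilibrium Colin is indifferent across columns, so Colin's payoff equals the payoff from Left: (8/19)·(-3) + (11/19)·2 = -2/19.

-2/19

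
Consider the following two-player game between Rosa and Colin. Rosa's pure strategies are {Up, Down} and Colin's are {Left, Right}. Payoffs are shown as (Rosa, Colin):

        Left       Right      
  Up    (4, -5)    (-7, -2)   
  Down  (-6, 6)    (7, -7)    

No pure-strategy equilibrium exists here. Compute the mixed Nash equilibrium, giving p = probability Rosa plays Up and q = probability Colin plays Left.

Colin's indifference between Left and Right determines Rosa's mixing probability p:
  Colin's payoff to Left: p·(-5) + (1−p)·6 = -11p + 6
  Colin's payoff to Right: p·(-2) + (1−p)·(-7) = 5p - 7
  -11p + 6 = 5p - 7  ⇒  -16p = -13  ⇒  p = 13/16.
For Rosa to be willing to mix, Rosa must be indifferent between Up and Down, which pins down Colin's mix.
  Rosa's payoff to Up: q·4 + (1−q)·(-7) = 11q - 7
  Rosa's payoff to Down: q·(-6) + (1−q)·7 = -13q + 7
  11q - 7 = -13q + 7  ⇒  24q = 14  ⇒  q = 7/12.

p = 13/16, q = 7/12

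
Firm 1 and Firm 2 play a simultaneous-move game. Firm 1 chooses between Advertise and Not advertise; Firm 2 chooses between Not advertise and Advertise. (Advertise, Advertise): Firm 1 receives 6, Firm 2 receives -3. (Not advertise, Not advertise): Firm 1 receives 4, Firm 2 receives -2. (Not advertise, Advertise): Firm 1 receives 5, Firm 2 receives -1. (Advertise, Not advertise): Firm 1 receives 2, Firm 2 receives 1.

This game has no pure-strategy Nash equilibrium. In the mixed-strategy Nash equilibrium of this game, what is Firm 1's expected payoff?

14/3

Firm 2's mix must leave Firm 1 indifferent between Advertise and Not advertise.
  Firm 1's expected payoff from Advertise: q·2 + (1−q)·6 = -4q + 6
  Firm 1's expected payoff from Not advertise: q·4 + (1−q)·5 = -q + 5
  -4q + 6 = -q + 5  ⇒  -3q = -1  ⇒  q = 1/3.
At equilibrium Firm 1 is indifferent across rows, so Firm 1's payoff equals the payoff from Advertise: (1/3)·2 + (2/3)·6 = 14/3.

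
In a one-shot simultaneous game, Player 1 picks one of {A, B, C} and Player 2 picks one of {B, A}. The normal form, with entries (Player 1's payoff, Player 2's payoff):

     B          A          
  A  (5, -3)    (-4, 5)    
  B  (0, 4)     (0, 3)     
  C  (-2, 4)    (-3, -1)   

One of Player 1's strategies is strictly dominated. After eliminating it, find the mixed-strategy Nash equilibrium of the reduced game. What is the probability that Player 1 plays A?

p = 1/9

Player 1's strategy C is strictly dominated by B: 0 > -2 and 0 > -3. Eliminate C.
Player 2's indifference between B and A determines Player 1's mixing probability p:
  Player 2's payoff from B: p·(-3) + (1−p)·4 = -7p + 4
  Player 2's payoff from A: p·5 + (1−p)·3 = 2p + 3
  -7p + 4 = 2p + 3  ⇒  -9p = -1  ⇒  p = 1/9.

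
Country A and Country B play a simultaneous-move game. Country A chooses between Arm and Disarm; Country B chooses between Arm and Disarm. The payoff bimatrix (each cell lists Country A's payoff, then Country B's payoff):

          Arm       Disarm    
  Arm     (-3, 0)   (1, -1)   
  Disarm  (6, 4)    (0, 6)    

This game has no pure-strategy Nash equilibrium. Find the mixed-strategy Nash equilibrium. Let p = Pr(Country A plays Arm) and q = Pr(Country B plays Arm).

p = 2/3, q = 1/10

Set Country B's expected payoff from Arm equal to that from Disarm:
  Country B's payoff to Arm: p·0 + (1−p)·4 = -4p + 4
  Country B's payoff to Disarm: p·(-1) + (1−p)·6 = -7p + 6
  -4p + 4 = -7p + 6  ⇒  3p = 2  ⇒  p = 2/3.
In a mixed equilibrium Country A is indifferent between Arm and Disarm; this condition fixes q.
  Country A's payoff to Arm: q·(-3) + (1−q)·1 = -4q + 1
  Country A's payoff to Disarm: q·6 + (1−q)·0 = 6q
  -4q + 1 = 6q  ⇒  -10q = -1  ⇒  q = 1/10.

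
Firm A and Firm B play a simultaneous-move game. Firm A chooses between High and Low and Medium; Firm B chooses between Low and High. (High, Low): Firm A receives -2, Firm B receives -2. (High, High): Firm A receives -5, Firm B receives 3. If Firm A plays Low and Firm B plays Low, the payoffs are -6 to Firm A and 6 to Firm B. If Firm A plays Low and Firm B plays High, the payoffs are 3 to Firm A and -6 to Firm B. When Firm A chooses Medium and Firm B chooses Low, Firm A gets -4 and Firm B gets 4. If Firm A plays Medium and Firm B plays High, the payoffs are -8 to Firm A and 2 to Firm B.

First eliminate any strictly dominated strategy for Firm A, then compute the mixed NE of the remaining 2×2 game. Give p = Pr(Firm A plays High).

p = 12/17

Firm A's strategy Medium is strictly dominated by High: -2 > -4 and -5 > -8. Eliminate Medium.
In a mixed equilibrium Firm B is indifferent between Low and High; this condition fixes p.
  Firm B's payoff to Low: p·(-2) + (1−p)·6 = -8p + 6
  Firm B's payoff to High: p·3 + (1−p)·(-6) = 9p - 6
  -8p + 6 = 9p - 6  ⇒  -17p = -12  ⇒  p = 12/17.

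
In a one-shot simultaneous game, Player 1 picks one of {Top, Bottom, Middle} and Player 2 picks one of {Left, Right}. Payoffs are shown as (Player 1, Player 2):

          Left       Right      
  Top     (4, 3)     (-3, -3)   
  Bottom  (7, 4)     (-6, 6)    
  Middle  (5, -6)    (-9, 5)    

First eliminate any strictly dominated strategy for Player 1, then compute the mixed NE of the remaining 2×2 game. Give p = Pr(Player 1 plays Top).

Player 1's strategy Middle is strictly dominated by Bottom: 7 > 5 and -6 > -9. Eliminate Middle.
Player 2's indifference between Left and Right determines Player 1's mixing probability p:
  Player 2's payoff from Left: p·3 + (1−p)·4 = -p + 4
  Player 2's payoff from Right: p·(-3) + (1−p)·6 = -9p + 6
  -p + 4 = -9p + 6  ⇒  8p = 2  ⇒  p = 1/4.

p = 1/4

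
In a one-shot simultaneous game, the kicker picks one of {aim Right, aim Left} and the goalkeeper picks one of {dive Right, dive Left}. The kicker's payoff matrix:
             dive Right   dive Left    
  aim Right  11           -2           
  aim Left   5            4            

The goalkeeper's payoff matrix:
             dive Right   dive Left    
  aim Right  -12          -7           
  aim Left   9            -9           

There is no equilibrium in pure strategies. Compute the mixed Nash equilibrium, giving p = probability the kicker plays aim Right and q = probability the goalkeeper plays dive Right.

p = 18/23, q = 1/2

For the goalkeeper to be willing to mix, the goalkeeper must be indifferent between dive Right and dive Left, which pins down the kicker's mix.
  the goalkeeper's payoff to dive Right: p·(-12) + (1−p)·9 = -21p + 9
  the goalkeeper's payoff to dive Left: p·(-7) + (1−p)·(-9) = 2p - 9
  -21p + 9 = 2p - 9  ⇒  -23p = -18  ⇒  p = 18/23.
In a mixed equilibrium the kicker is indifferent between aim Right and aim Left; this condition fixes q.
  the kicker's payoff to aim Right: q·11 + (1−q)·(-2) = 13q - 2
  the kicker's payoff to aim Left: q·5 + (1−q)·4 = q + 4
  13q - 2 = q + 4  ⇒  12q = 6  ⇒  q = 1/2.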